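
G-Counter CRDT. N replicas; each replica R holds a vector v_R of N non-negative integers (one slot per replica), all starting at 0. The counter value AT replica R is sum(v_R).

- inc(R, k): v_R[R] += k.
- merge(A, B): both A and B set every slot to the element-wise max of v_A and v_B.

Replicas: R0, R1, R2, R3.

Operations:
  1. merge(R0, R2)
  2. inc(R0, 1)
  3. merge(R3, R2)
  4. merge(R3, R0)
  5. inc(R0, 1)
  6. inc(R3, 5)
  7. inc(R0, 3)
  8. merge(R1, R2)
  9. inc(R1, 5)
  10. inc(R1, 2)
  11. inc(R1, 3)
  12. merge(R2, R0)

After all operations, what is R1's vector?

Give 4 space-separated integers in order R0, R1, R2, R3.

Answer: 0 10 0 0

Derivation:
Op 1: merge R0<->R2 -> R0=(0,0,0,0) R2=(0,0,0,0)
Op 2: inc R0 by 1 -> R0=(1,0,0,0) value=1
Op 3: merge R3<->R2 -> R3=(0,0,0,0) R2=(0,0,0,0)
Op 4: merge R3<->R0 -> R3=(1,0,0,0) R0=(1,0,0,0)
Op 5: inc R0 by 1 -> R0=(2,0,0,0) value=2
Op 6: inc R3 by 5 -> R3=(1,0,0,5) value=6
Op 7: inc R0 by 3 -> R0=(5,0,0,0) value=5
Op 8: merge R1<->R2 -> R1=(0,0,0,0) R2=(0,0,0,0)
Op 9: inc R1 by 5 -> R1=(0,5,0,0) value=5
Op 10: inc R1 by 2 -> R1=(0,7,0,0) value=7
Op 11: inc R1 by 3 -> R1=(0,10,0,0) value=10
Op 12: merge R2<->R0 -> R2=(5,0,0,0) R0=(5,0,0,0)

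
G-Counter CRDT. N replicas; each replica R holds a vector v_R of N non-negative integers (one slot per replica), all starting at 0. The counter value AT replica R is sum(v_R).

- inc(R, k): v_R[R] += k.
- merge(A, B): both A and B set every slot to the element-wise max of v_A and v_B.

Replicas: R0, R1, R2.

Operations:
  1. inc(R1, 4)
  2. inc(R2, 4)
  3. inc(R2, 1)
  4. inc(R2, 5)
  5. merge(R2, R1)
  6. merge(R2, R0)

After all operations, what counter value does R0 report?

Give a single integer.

Answer: 14

Derivation:
Op 1: inc R1 by 4 -> R1=(0,4,0) value=4
Op 2: inc R2 by 4 -> R2=(0,0,4) value=4
Op 3: inc R2 by 1 -> R2=(0,0,5) value=5
Op 4: inc R2 by 5 -> R2=(0,0,10) value=10
Op 5: merge R2<->R1 -> R2=(0,4,10) R1=(0,4,10)
Op 6: merge R2<->R0 -> R2=(0,4,10) R0=(0,4,10)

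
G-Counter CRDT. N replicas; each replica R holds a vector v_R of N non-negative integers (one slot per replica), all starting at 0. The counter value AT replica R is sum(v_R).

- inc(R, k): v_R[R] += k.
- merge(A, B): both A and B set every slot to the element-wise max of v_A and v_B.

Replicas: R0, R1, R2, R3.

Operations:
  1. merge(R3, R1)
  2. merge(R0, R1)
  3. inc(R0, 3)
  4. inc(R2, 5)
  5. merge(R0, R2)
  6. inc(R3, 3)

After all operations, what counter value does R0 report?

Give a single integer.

Answer: 8

Derivation:
Op 1: merge R3<->R1 -> R3=(0,0,0,0) R1=(0,0,0,0)
Op 2: merge R0<->R1 -> R0=(0,0,0,0) R1=(0,0,0,0)
Op 3: inc R0 by 3 -> R0=(3,0,0,0) value=3
Op 4: inc R2 by 5 -> R2=(0,0,5,0) value=5
Op 5: merge R0<->R2 -> R0=(3,0,5,0) R2=(3,0,5,0)
Op 6: inc R3 by 3 -> R3=(0,0,0,3) value=3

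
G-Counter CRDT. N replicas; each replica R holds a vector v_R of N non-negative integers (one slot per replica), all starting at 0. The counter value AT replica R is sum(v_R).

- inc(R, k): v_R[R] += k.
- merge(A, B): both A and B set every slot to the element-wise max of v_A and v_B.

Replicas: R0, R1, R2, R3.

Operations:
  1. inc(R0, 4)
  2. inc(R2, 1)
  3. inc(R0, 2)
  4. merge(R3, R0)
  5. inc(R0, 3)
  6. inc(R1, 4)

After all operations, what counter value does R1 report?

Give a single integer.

Op 1: inc R0 by 4 -> R0=(4,0,0,0) value=4
Op 2: inc R2 by 1 -> R2=(0,0,1,0) value=1
Op 3: inc R0 by 2 -> R0=(6,0,0,0) value=6
Op 4: merge R3<->R0 -> R3=(6,0,0,0) R0=(6,0,0,0)
Op 5: inc R0 by 3 -> R0=(9,0,0,0) value=9
Op 6: inc R1 by 4 -> R1=(0,4,0,0) value=4

Answer: 4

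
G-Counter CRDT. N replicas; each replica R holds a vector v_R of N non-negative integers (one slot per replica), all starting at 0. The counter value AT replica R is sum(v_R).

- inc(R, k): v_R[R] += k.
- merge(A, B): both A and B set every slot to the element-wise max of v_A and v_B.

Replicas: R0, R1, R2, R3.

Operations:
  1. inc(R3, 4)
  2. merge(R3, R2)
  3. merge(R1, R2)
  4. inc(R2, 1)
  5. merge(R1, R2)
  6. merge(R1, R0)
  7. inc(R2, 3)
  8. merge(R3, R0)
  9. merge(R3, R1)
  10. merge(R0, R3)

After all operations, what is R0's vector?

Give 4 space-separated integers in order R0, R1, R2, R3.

Answer: 0 0 1 4

Derivation:
Op 1: inc R3 by 4 -> R3=(0,0,0,4) value=4
Op 2: merge R3<->R2 -> R3=(0,0,0,4) R2=(0,0,0,4)
Op 3: merge R1<->R2 -> R1=(0,0,0,4) R2=(0,0,0,4)
Op 4: inc R2 by 1 -> R2=(0,0,1,4) value=5
Op 5: merge R1<->R2 -> R1=(0,0,1,4) R2=(0,0,1,4)
Op 6: merge R1<->R0 -> R1=(0,0,1,4) R0=(0,0,1,4)
Op 7: inc R2 by 3 -> R2=(0,0,4,4) value=8
Op 8: merge R3<->R0 -> R3=(0,0,1,4) R0=(0,0,1,4)
Op 9: merge R3<->R1 -> R3=(0,0,1,4) R1=(0,0,1,4)
Op 10: merge R0<->R3 -> R0=(0,0,1,4) R3=(0,0,1,4)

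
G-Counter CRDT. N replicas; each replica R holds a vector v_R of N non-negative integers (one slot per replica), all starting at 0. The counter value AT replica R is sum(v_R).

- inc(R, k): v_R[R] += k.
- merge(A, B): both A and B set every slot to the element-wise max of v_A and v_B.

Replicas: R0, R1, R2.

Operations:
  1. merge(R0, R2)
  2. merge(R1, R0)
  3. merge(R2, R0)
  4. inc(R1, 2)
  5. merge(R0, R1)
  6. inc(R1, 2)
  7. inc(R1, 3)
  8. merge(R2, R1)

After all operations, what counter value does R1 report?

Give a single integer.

Answer: 7

Derivation:
Op 1: merge R0<->R2 -> R0=(0,0,0) R2=(0,0,0)
Op 2: merge R1<->R0 -> R1=(0,0,0) R0=(0,0,0)
Op 3: merge R2<->R0 -> R2=(0,0,0) R0=(0,0,0)
Op 4: inc R1 by 2 -> R1=(0,2,0) value=2
Op 5: merge R0<->R1 -> R0=(0,2,0) R1=(0,2,0)
Op 6: inc R1 by 2 -> R1=(0,4,0) value=4
Op 7: inc R1 by 3 -> R1=(0,7,0) value=7
Op 8: merge R2<->R1 -> R2=(0,7,0) R1=(0,7,0)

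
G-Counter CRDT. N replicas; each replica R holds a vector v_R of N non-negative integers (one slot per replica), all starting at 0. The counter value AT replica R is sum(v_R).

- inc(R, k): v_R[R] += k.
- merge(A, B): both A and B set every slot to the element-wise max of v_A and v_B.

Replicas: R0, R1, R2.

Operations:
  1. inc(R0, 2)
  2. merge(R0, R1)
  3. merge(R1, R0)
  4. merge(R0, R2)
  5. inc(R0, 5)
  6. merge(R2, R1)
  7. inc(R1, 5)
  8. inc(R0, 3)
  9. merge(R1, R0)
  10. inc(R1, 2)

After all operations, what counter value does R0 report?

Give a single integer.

Answer: 15

Derivation:
Op 1: inc R0 by 2 -> R0=(2,0,0) value=2
Op 2: merge R0<->R1 -> R0=(2,0,0) R1=(2,0,0)
Op 3: merge R1<->R0 -> R1=(2,0,0) R0=(2,0,0)
Op 4: merge R0<->R2 -> R0=(2,0,0) R2=(2,0,0)
Op 5: inc R0 by 5 -> R0=(7,0,0) value=7
Op 6: merge R2<->R1 -> R2=(2,0,0) R1=(2,0,0)
Op 7: inc R1 by 5 -> R1=(2,5,0) value=7
Op 8: inc R0 by 3 -> R0=(10,0,0) value=10
Op 9: merge R1<->R0 -> R1=(10,5,0) R0=(10,5,0)
Op 10: inc R1 by 2 -> R1=(10,7,0) value=17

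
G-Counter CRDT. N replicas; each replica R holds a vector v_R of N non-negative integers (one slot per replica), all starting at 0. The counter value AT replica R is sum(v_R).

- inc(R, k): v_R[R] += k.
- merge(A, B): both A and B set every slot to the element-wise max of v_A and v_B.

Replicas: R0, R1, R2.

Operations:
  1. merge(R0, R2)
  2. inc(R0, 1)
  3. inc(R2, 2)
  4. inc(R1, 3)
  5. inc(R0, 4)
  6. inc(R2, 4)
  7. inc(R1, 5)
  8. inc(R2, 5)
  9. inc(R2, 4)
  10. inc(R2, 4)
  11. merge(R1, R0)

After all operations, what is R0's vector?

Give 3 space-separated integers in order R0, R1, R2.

Op 1: merge R0<->R2 -> R0=(0,0,0) R2=(0,0,0)
Op 2: inc R0 by 1 -> R0=(1,0,0) value=1
Op 3: inc R2 by 2 -> R2=(0,0,2) value=2
Op 4: inc R1 by 3 -> R1=(0,3,0) value=3
Op 5: inc R0 by 4 -> R0=(5,0,0) value=5
Op 6: inc R2 by 4 -> R2=(0,0,6) value=6
Op 7: inc R1 by 5 -> R1=(0,8,0) value=8
Op 8: inc R2 by 5 -> R2=(0,0,11) value=11
Op 9: inc R2 by 4 -> R2=(0,0,15) value=15
Op 10: inc R2 by 4 -> R2=(0,0,19) value=19
Op 11: merge R1<->R0 -> R1=(5,8,0) R0=(5,8,0)

Answer: 5 8 0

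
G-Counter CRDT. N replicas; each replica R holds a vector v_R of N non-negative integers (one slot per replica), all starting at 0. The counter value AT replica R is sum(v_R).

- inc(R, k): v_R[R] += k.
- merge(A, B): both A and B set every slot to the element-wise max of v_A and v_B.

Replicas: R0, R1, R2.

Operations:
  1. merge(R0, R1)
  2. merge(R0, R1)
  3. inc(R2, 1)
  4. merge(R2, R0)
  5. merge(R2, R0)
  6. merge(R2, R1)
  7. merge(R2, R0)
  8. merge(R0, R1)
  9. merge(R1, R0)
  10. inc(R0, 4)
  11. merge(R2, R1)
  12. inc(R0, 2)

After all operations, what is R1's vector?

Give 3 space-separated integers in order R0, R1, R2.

Answer: 0 0 1

Derivation:
Op 1: merge R0<->R1 -> R0=(0,0,0) R1=(0,0,0)
Op 2: merge R0<->R1 -> R0=(0,0,0) R1=(0,0,0)
Op 3: inc R2 by 1 -> R2=(0,0,1) value=1
Op 4: merge R2<->R0 -> R2=(0,0,1) R0=(0,0,1)
Op 5: merge R2<->R0 -> R2=(0,0,1) R0=(0,0,1)
Op 6: merge R2<->R1 -> R2=(0,0,1) R1=(0,0,1)
Op 7: merge R2<->R0 -> R2=(0,0,1) R0=(0,0,1)
Op 8: merge R0<->R1 -> R0=(0,0,1) R1=(0,0,1)
Op 9: merge R1<->R0 -> R1=(0,0,1) R0=(0,0,1)
Op 10: inc R0 by 4 -> R0=(4,0,1) value=5
Op 11: merge R2<->R1 -> R2=(0,0,1) R1=(0,0,1)
Op 12: inc R0 by 2 -> R0=(6,0,1) value=7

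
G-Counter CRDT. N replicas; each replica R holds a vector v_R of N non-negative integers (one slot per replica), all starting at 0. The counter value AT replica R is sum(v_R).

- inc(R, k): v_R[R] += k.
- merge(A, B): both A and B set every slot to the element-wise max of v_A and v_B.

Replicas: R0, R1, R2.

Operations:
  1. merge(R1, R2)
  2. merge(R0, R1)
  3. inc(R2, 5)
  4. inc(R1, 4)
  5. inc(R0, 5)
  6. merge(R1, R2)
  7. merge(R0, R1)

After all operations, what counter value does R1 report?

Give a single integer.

Answer: 14

Derivation:
Op 1: merge R1<->R2 -> R1=(0,0,0) R2=(0,0,0)
Op 2: merge R0<->R1 -> R0=(0,0,0) R1=(0,0,0)
Op 3: inc R2 by 5 -> R2=(0,0,5) value=5
Op 4: inc R1 by 4 -> R1=(0,4,0) value=4
Op 5: inc R0 by 5 -> R0=(5,0,0) value=5
Op 6: merge R1<->R2 -> R1=(0,4,5) R2=(0,4,5)
Op 7: merge R0<->R1 -> R0=(5,4,5) R1=(5,4,5)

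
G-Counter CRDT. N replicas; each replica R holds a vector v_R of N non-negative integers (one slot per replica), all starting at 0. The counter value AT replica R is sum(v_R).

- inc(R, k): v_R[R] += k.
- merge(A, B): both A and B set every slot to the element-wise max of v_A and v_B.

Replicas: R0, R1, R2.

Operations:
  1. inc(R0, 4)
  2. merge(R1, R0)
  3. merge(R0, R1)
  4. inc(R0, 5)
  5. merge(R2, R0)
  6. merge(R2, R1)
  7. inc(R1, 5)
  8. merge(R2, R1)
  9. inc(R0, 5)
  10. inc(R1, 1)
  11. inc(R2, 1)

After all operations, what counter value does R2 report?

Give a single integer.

Answer: 15

Derivation:
Op 1: inc R0 by 4 -> R0=(4,0,0) value=4
Op 2: merge R1<->R0 -> R1=(4,0,0) R0=(4,0,0)
Op 3: merge R0<->R1 -> R0=(4,0,0) R1=(4,0,0)
Op 4: inc R0 by 5 -> R0=(9,0,0) value=9
Op 5: merge R2<->R0 -> R2=(9,0,0) R0=(9,0,0)
Op 6: merge R2<->R1 -> R2=(9,0,0) R1=(9,0,0)
Op 7: inc R1 by 5 -> R1=(9,5,0) value=14
Op 8: merge R2<->R1 -> R2=(9,5,0) R1=(9,5,0)
Op 9: inc R0 by 5 -> R0=(14,0,0) value=14
Op 10: inc R1 by 1 -> R1=(9,6,0) value=15
Op 11: inc R2 by 1 -> R2=(9,5,1) value=15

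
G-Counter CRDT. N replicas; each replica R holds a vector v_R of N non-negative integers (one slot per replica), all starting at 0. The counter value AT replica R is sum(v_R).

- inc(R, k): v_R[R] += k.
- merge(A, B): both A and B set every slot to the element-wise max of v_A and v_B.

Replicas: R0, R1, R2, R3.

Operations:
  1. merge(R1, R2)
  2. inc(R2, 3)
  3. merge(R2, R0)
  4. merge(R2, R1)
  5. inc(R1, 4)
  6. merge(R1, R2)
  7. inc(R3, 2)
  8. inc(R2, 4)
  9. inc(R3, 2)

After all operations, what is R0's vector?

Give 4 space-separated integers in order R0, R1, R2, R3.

Answer: 0 0 3 0

Derivation:
Op 1: merge R1<->R2 -> R1=(0,0,0,0) R2=(0,0,0,0)
Op 2: inc R2 by 3 -> R2=(0,0,3,0) value=3
Op 3: merge R2<->R0 -> R2=(0,0,3,0) R0=(0,0,3,0)
Op 4: merge R2<->R1 -> R2=(0,0,3,0) R1=(0,0,3,0)
Op 5: inc R1 by 4 -> R1=(0,4,3,0) value=7
Op 6: merge R1<->R2 -> R1=(0,4,3,0) R2=(0,4,3,0)
Op 7: inc R3 by 2 -> R3=(0,0,0,2) value=2
Op 8: inc R2 by 4 -> R2=(0,4,7,0) value=11
Op 9: inc R3 by 2 -> R3=(0,0,0,4) value=4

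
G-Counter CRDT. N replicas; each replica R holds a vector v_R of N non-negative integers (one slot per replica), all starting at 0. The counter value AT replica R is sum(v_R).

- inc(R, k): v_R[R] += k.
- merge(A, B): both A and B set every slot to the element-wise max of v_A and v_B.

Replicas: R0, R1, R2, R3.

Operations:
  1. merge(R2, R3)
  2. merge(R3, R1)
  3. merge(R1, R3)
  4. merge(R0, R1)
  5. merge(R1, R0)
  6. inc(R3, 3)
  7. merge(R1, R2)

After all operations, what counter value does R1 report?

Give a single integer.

Op 1: merge R2<->R3 -> R2=(0,0,0,0) R3=(0,0,0,0)
Op 2: merge R3<->R1 -> R3=(0,0,0,0) R1=(0,0,0,0)
Op 3: merge R1<->R3 -> R1=(0,0,0,0) R3=(0,0,0,0)
Op 4: merge R0<->R1 -> R0=(0,0,0,0) R1=(0,0,0,0)
Op 5: merge R1<->R0 -> R1=(0,0,0,0) R0=(0,0,0,0)
Op 6: inc R3 by 3 -> R3=(0,0,0,3) value=3
Op 7: merge R1<->R2 -> R1=(0,0,0,0) R2=(0,0,0,0)

Answer: 0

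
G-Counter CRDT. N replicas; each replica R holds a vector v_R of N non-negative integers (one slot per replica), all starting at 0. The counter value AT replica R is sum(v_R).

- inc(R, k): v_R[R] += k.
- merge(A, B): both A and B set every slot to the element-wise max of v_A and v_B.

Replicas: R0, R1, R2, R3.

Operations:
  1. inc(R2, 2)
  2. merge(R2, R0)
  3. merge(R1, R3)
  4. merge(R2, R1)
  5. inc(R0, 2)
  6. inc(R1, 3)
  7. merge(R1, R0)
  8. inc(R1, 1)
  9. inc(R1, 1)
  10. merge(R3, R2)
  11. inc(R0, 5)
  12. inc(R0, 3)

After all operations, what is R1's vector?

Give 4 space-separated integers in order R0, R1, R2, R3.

Answer: 2 5 2 0

Derivation:
Op 1: inc R2 by 2 -> R2=(0,0,2,0) value=2
Op 2: merge R2<->R0 -> R2=(0,0,2,0) R0=(0,0,2,0)
Op 3: merge R1<->R3 -> R1=(0,0,0,0) R3=(0,0,0,0)
Op 4: merge R2<->R1 -> R2=(0,0,2,0) R1=(0,0,2,0)
Op 5: inc R0 by 2 -> R0=(2,0,2,0) value=4
Op 6: inc R1 by 3 -> R1=(0,3,2,0) value=5
Op 7: merge R1<->R0 -> R1=(2,3,2,0) R0=(2,3,2,0)
Op 8: inc R1 by 1 -> R1=(2,4,2,0) value=8
Op 9: inc R1 by 1 -> R1=(2,5,2,0) value=9
Op 10: merge R3<->R2 -> R3=(0,0,2,0) R2=(0,0,2,0)
Op 11: inc R0 by 5 -> R0=(7,3,2,0) value=12
Op 12: inc R0 by 3 -> R0=(10,3,2,0) value=15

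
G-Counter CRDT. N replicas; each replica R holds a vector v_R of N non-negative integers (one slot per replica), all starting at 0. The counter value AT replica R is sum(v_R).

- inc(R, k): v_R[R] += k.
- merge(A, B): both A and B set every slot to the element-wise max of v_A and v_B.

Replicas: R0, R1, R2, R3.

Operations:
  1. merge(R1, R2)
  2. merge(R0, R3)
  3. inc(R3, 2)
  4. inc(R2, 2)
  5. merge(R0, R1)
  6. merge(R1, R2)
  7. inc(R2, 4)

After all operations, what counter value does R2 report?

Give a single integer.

Op 1: merge R1<->R2 -> R1=(0,0,0,0) R2=(0,0,0,0)
Op 2: merge R0<->R3 -> R0=(0,0,0,0) R3=(0,0,0,0)
Op 3: inc R3 by 2 -> R3=(0,0,0,2) value=2
Op 4: inc R2 by 2 -> R2=(0,0,2,0) value=2
Op 5: merge R0<->R1 -> R0=(0,0,0,0) R1=(0,0,0,0)
Op 6: merge R1<->R2 -> R1=(0,0,2,0) R2=(0,0,2,0)
Op 7: inc R2 by 4 -> R2=(0,0,6,0) value=6

Answer: 6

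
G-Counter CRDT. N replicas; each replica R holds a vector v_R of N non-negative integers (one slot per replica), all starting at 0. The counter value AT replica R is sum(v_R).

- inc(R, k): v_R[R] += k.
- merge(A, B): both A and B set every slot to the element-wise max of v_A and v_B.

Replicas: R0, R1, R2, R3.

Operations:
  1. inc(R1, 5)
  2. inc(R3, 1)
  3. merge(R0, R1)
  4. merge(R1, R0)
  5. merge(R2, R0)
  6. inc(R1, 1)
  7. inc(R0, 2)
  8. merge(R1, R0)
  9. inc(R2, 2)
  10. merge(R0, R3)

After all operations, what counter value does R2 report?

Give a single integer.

Answer: 7

Derivation:
Op 1: inc R1 by 5 -> R1=(0,5,0,0) value=5
Op 2: inc R3 by 1 -> R3=(0,0,0,1) value=1
Op 3: merge R0<->R1 -> R0=(0,5,0,0) R1=(0,5,0,0)
Op 4: merge R1<->R0 -> R1=(0,5,0,0) R0=(0,5,0,0)
Op 5: merge R2<->R0 -> R2=(0,5,0,0) R0=(0,5,0,0)
Op 6: inc R1 by 1 -> R1=(0,6,0,0) value=6
Op 7: inc R0 by 2 -> R0=(2,5,0,0) value=7
Op 8: merge R1<->R0 -> R1=(2,6,0,0) R0=(2,6,0,0)
Op 9: inc R2 by 2 -> R2=(0,5,2,0) value=7
Op 10: merge R0<->R3 -> R0=(2,6,0,1) R3=(2,6,0,1)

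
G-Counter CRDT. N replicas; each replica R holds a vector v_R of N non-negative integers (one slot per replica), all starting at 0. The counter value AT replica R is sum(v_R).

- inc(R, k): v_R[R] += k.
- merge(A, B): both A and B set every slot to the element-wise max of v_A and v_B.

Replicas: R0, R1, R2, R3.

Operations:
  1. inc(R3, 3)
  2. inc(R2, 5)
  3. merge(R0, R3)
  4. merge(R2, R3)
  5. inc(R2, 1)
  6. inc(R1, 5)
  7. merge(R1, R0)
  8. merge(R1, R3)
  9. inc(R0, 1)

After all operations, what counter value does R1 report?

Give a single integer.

Op 1: inc R3 by 3 -> R3=(0,0,0,3) value=3
Op 2: inc R2 by 5 -> R2=(0,0,5,0) value=5
Op 3: merge R0<->R3 -> R0=(0,0,0,3) R3=(0,0,0,3)
Op 4: merge R2<->R3 -> R2=(0,0,5,3) R3=(0,0,5,3)
Op 5: inc R2 by 1 -> R2=(0,0,6,3) value=9
Op 6: inc R1 by 5 -> R1=(0,5,0,0) value=5
Op 7: merge R1<->R0 -> R1=(0,5,0,3) R0=(0,5,0,3)
Op 8: merge R1<->R3 -> R1=(0,5,5,3) R3=(0,5,5,3)
Op 9: inc R0 by 1 -> R0=(1,5,0,3) value=9

Answer: 13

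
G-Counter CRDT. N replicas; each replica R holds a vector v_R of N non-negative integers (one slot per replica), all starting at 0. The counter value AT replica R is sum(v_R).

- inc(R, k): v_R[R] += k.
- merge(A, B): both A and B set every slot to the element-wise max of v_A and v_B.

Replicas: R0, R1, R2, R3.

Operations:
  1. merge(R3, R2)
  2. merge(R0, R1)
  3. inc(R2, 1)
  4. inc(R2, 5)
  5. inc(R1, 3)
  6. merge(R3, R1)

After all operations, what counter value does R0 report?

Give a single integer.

Op 1: merge R3<->R2 -> R3=(0,0,0,0) R2=(0,0,0,0)
Op 2: merge R0<->R1 -> R0=(0,0,0,0) R1=(0,0,0,0)
Op 3: inc R2 by 1 -> R2=(0,0,1,0) value=1
Op 4: inc R2 by 5 -> R2=(0,0,6,0) value=6
Op 5: inc R1 by 3 -> R1=(0,3,0,0) value=3
Op 6: merge R3<->R1 -> R3=(0,3,0,0) R1=(0,3,0,0)

Answer: 0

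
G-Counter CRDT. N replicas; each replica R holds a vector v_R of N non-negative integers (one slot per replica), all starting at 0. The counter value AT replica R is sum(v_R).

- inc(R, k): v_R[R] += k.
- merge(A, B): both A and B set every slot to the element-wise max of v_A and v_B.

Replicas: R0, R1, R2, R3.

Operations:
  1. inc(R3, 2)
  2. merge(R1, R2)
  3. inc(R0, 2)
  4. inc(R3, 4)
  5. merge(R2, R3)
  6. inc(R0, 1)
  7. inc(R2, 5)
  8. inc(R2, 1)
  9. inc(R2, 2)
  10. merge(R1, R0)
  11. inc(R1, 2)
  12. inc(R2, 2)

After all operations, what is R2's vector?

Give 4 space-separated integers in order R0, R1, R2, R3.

Op 1: inc R3 by 2 -> R3=(0,0,0,2) value=2
Op 2: merge R1<->R2 -> R1=(0,0,0,0) R2=(0,0,0,0)
Op 3: inc R0 by 2 -> R0=(2,0,0,0) value=2
Op 4: inc R3 by 4 -> R3=(0,0,0,6) value=6
Op 5: merge R2<->R3 -> R2=(0,0,0,6) R3=(0,0,0,6)
Op 6: inc R0 by 1 -> R0=(3,0,0,0) value=3
Op 7: inc R2 by 5 -> R2=(0,0,5,6) value=11
Op 8: inc R2 by 1 -> R2=(0,0,6,6) value=12
Op 9: inc R2 by 2 -> R2=(0,0,8,6) value=14
Op 10: merge R1<->R0 -> R1=(3,0,0,0) R0=(3,0,0,0)
Op 11: inc R1 by 2 -> R1=(3,2,0,0) value=5
Op 12: inc R2 by 2 -> R2=(0,0,10,6) value=16

Answer: 0 0 10 6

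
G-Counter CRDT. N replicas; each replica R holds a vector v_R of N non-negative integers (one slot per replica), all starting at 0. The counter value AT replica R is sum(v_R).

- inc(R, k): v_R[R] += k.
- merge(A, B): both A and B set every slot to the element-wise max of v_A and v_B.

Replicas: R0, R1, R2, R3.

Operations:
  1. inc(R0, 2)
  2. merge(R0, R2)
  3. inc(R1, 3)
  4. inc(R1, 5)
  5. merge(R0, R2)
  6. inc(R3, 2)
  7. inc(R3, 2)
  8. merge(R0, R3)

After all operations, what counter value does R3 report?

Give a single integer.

Answer: 6

Derivation:
Op 1: inc R0 by 2 -> R0=(2,0,0,0) value=2
Op 2: merge R0<->R2 -> R0=(2,0,0,0) R2=(2,0,0,0)
Op 3: inc R1 by 3 -> R1=(0,3,0,0) value=3
Op 4: inc R1 by 5 -> R1=(0,8,0,0) value=8
Op 5: merge R0<->R2 -> R0=(2,0,0,0) R2=(2,0,0,0)
Op 6: inc R3 by 2 -> R3=(0,0,0,2) value=2
Op 7: inc R3 by 2 -> R3=(0,0,0,4) value=4
Op 8: merge R0<->R3 -> R0=(2,0,0,4) R3=(2,0,0,4)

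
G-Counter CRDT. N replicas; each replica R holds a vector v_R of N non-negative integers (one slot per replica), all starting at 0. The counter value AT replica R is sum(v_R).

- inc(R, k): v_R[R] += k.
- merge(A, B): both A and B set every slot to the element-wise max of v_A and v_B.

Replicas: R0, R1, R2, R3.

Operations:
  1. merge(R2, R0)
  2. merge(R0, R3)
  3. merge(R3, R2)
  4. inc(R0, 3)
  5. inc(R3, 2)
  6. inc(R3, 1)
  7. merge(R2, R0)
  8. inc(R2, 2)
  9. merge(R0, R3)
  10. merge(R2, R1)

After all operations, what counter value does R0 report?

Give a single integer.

Answer: 6

Derivation:
Op 1: merge R2<->R0 -> R2=(0,0,0,0) R0=(0,0,0,0)
Op 2: merge R0<->R3 -> R0=(0,0,0,0) R3=(0,0,0,0)
Op 3: merge R3<->R2 -> R3=(0,0,0,0) R2=(0,0,0,0)
Op 4: inc R0 by 3 -> R0=(3,0,0,0) value=3
Op 5: inc R3 by 2 -> R3=(0,0,0,2) value=2
Op 6: inc R3 by 1 -> R3=(0,0,0,3) value=3
Op 7: merge R2<->R0 -> R2=(3,0,0,0) R0=(3,0,0,0)
Op 8: inc R2 by 2 -> R2=(3,0,2,0) value=5
Op 9: merge R0<->R3 -> R0=(3,0,0,3) R3=(3,0,0,3)
Op 10: merge R2<->R1 -> R2=(3,0,2,0) R1=(3,0,2,0)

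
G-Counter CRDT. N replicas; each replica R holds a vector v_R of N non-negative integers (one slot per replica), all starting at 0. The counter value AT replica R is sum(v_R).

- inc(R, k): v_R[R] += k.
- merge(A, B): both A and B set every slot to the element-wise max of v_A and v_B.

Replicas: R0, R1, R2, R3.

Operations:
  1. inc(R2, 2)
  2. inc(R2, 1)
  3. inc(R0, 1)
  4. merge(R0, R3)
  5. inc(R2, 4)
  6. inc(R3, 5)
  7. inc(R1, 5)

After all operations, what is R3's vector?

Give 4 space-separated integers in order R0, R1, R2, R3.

Op 1: inc R2 by 2 -> R2=(0,0,2,0) value=2
Op 2: inc R2 by 1 -> R2=(0,0,3,0) value=3
Op 3: inc R0 by 1 -> R0=(1,0,0,0) value=1
Op 4: merge R0<->R3 -> R0=(1,0,0,0) R3=(1,0,0,0)
Op 5: inc R2 by 4 -> R2=(0,0,7,0) value=7
Op 6: inc R3 by 5 -> R3=(1,0,0,5) value=6
Op 7: inc R1 by 5 -> R1=(0,5,0,0) value=5

Answer: 1 0 0 5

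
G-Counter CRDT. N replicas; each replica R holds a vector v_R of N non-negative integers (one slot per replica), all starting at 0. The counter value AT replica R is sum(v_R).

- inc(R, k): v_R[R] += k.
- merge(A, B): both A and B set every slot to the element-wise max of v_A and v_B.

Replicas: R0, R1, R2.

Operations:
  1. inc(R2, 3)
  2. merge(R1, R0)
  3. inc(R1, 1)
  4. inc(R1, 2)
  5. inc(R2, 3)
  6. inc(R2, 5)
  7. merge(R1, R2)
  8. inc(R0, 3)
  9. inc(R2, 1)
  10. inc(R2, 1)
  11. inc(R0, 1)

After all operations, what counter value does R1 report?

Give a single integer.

Answer: 14

Derivation:
Op 1: inc R2 by 3 -> R2=(0,0,3) value=3
Op 2: merge R1<->R0 -> R1=(0,0,0) R0=(0,0,0)
Op 3: inc R1 by 1 -> R1=(0,1,0) value=1
Op 4: inc R1 by 2 -> R1=(0,3,0) value=3
Op 5: inc R2 by 3 -> R2=(0,0,6) value=6
Op 6: inc R2 by 5 -> R2=(0,0,11) value=11
Op 7: merge R1<->R2 -> R1=(0,3,11) R2=(0,3,11)
Op 8: inc R0 by 3 -> R0=(3,0,0) value=3
Op 9: inc R2 by 1 -> R2=(0,3,12) value=15
Op 10: inc R2 by 1 -> R2=(0,3,13) value=16
Op 11: inc R0 by 1 -> R0=(4,0,0) value=4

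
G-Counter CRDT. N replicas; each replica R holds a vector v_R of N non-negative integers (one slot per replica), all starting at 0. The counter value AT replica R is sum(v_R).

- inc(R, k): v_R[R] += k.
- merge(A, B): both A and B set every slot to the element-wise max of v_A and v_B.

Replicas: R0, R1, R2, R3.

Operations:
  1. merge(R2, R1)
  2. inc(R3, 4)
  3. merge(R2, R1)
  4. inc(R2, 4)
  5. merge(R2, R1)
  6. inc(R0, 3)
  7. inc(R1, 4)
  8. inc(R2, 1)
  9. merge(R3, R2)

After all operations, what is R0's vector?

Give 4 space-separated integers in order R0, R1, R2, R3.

Answer: 3 0 0 0

Derivation:
Op 1: merge R2<->R1 -> R2=(0,0,0,0) R1=(0,0,0,0)
Op 2: inc R3 by 4 -> R3=(0,0,0,4) value=4
Op 3: merge R2<->R1 -> R2=(0,0,0,0) R1=(0,0,0,0)
Op 4: inc R2 by 4 -> R2=(0,0,4,0) value=4
Op 5: merge R2<->R1 -> R2=(0,0,4,0) R1=(0,0,4,0)
Op 6: inc R0 by 3 -> R0=(3,0,0,0) value=3
Op 7: inc R1 by 4 -> R1=(0,4,4,0) value=8
Op 8: inc R2 by 1 -> R2=(0,0,5,0) value=5
Op 9: merge R3<->R2 -> R3=(0,0,5,4) R2=(0,0,5,4)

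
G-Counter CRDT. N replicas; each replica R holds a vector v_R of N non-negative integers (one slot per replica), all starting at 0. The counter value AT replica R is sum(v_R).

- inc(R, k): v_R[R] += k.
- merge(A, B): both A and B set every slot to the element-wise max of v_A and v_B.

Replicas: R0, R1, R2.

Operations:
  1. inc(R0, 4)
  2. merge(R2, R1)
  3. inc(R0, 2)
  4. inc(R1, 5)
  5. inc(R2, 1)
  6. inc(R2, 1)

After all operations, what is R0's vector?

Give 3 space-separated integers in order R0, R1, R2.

Answer: 6 0 0

Derivation:
Op 1: inc R0 by 4 -> R0=(4,0,0) value=4
Op 2: merge R2<->R1 -> R2=(0,0,0) R1=(0,0,0)
Op 3: inc R0 by 2 -> R0=(6,0,0) value=6
Op 4: inc R1 by 5 -> R1=(0,5,0) value=5
Op 5: inc R2 by 1 -> R2=(0,0,1) value=1
Op 6: inc R2 by 1 -> R2=(0,0,2) value=2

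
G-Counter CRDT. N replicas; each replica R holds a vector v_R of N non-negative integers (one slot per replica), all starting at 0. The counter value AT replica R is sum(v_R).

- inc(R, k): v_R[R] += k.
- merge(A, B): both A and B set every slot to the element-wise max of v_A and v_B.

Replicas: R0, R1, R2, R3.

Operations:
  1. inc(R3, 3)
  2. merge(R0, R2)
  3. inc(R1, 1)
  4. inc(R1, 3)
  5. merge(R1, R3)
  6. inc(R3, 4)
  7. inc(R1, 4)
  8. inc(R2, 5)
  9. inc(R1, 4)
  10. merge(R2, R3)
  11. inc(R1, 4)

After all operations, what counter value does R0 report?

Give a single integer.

Answer: 0

Derivation:
Op 1: inc R3 by 3 -> R3=(0,0,0,3) value=3
Op 2: merge R0<->R2 -> R0=(0,0,0,0) R2=(0,0,0,0)
Op 3: inc R1 by 1 -> R1=(0,1,0,0) value=1
Op 4: inc R1 by 3 -> R1=(0,4,0,0) value=4
Op 5: merge R1<->R3 -> R1=(0,4,0,3) R3=(0,4,0,3)
Op 6: inc R3 by 4 -> R3=(0,4,0,7) value=11
Op 7: inc R1 by 4 -> R1=(0,8,0,3) value=11
Op 8: inc R2 by 5 -> R2=(0,0,5,0) value=5
Op 9: inc R1 by 4 -> R1=(0,12,0,3) value=15
Op 10: merge R2<->R3 -> R2=(0,4,5,7) R3=(0,4,5,7)
Op 11: inc R1 by 4 -> R1=(0,16,0,3) value=19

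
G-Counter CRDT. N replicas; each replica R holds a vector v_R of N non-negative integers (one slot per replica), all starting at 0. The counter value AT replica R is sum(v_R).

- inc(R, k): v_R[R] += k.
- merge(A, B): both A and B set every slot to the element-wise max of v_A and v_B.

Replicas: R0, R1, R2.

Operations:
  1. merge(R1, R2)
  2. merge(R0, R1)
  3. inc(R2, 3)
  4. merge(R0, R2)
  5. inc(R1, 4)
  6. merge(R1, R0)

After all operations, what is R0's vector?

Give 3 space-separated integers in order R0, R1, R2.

Op 1: merge R1<->R2 -> R1=(0,0,0) R2=(0,0,0)
Op 2: merge R0<->R1 -> R0=(0,0,0) R1=(0,0,0)
Op 3: inc R2 by 3 -> R2=(0,0,3) value=3
Op 4: merge R0<->R2 -> R0=(0,0,3) R2=(0,0,3)
Op 5: inc R1 by 4 -> R1=(0,4,0) value=4
Op 6: merge R1<->R0 -> R1=(0,4,3) R0=(0,4,3)

Answer: 0 4 3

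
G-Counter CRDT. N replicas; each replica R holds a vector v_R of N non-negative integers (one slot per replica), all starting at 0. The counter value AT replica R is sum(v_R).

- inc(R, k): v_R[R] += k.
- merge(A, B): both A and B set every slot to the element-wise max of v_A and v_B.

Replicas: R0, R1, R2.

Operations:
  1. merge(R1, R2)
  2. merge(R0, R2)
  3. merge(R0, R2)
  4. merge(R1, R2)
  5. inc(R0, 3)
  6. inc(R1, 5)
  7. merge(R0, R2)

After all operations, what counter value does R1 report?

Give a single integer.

Op 1: merge R1<->R2 -> R1=(0,0,0) R2=(0,0,0)
Op 2: merge R0<->R2 -> R0=(0,0,0) R2=(0,0,0)
Op 3: merge R0<->R2 -> R0=(0,0,0) R2=(0,0,0)
Op 4: merge R1<->R2 -> R1=(0,0,0) R2=(0,0,0)
Op 5: inc R0 by 3 -> R0=(3,0,0) value=3
Op 6: inc R1 by 5 -> R1=(0,5,0) value=5
Op 7: merge R0<->R2 -> R0=(3,0,0) R2=(3,0,0)

Answer: 5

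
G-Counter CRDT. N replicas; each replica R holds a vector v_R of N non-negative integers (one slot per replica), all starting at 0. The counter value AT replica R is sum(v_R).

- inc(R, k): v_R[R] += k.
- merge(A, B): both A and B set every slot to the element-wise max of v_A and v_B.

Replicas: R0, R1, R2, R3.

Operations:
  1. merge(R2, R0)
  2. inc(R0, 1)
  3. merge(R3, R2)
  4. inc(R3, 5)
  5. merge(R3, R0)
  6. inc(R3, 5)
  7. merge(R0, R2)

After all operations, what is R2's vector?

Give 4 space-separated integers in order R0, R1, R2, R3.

Answer: 1 0 0 5

Derivation:
Op 1: merge R2<->R0 -> R2=(0,0,0,0) R0=(0,0,0,0)
Op 2: inc R0 by 1 -> R0=(1,0,0,0) value=1
Op 3: merge R3<->R2 -> R3=(0,0,0,0) R2=(0,0,0,0)
Op 4: inc R3 by 5 -> R3=(0,0,0,5) value=5
Op 5: merge R3<->R0 -> R3=(1,0,0,5) R0=(1,0,0,5)
Op 6: inc R3 by 5 -> R3=(1,0,0,10) value=11
Op 7: merge R0<->R2 -> R0=(1,0,0,5) R2=(1,0,0,5)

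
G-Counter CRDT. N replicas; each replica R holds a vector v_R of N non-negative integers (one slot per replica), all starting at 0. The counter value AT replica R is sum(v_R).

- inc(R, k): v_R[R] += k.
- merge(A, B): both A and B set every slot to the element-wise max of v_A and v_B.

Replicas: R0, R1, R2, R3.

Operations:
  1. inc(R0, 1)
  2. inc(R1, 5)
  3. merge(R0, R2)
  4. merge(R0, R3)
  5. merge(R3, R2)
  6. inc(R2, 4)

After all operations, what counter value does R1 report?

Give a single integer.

Answer: 5

Derivation:
Op 1: inc R0 by 1 -> R0=(1,0,0,0) value=1
Op 2: inc R1 by 5 -> R1=(0,5,0,0) value=5
Op 3: merge R0<->R2 -> R0=(1,0,0,0) R2=(1,0,0,0)
Op 4: merge R0<->R3 -> R0=(1,0,0,0) R3=(1,0,0,0)
Op 5: merge R3<->R2 -> R3=(1,0,0,0) R2=(1,0,0,0)
Op 6: inc R2 by 4 -> R2=(1,0,4,0) value=5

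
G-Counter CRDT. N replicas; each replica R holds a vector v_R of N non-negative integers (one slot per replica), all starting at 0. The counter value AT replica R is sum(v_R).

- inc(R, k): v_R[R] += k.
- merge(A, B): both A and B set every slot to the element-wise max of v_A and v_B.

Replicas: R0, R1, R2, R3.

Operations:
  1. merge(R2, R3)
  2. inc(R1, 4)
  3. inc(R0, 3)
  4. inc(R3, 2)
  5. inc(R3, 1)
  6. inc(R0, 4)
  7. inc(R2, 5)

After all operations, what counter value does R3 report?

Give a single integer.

Answer: 3

Derivation:
Op 1: merge R2<->R3 -> R2=(0,0,0,0) R3=(0,0,0,0)
Op 2: inc R1 by 4 -> R1=(0,4,0,0) value=4
Op 3: inc R0 by 3 -> R0=(3,0,0,0) value=3
Op 4: inc R3 by 2 -> R3=(0,0,0,2) value=2
Op 5: inc R3 by 1 -> R3=(0,0,0,3) value=3
Op 6: inc R0 by 4 -> R0=(7,0,0,0) value=7
Op 7: inc R2 by 5 -> R2=(0,0,5,0) value=5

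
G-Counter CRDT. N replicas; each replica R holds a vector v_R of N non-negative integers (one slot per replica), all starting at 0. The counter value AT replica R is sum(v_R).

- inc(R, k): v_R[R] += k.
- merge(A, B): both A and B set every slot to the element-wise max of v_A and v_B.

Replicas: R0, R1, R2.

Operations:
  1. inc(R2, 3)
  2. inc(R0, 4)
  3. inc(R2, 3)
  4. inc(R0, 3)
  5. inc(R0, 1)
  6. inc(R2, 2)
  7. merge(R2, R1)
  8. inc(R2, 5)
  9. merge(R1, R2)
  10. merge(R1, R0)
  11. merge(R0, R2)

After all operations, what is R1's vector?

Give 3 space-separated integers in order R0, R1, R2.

Answer: 8 0 13

Derivation:
Op 1: inc R2 by 3 -> R2=(0,0,3) value=3
Op 2: inc R0 by 4 -> R0=(4,0,0) value=4
Op 3: inc R2 by 3 -> R2=(0,0,6) value=6
Op 4: inc R0 by 3 -> R0=(7,0,0) value=7
Op 5: inc R0 by 1 -> R0=(8,0,0) value=8
Op 6: inc R2 by 2 -> R2=(0,0,8) value=8
Op 7: merge R2<->R1 -> R2=(0,0,8) R1=(0,0,8)
Op 8: inc R2 by 5 -> R2=(0,0,13) value=13
Op 9: merge R1<->R2 -> R1=(0,0,13) R2=(0,0,13)
Op 10: merge R1<->R0 -> R1=(8,0,13) R0=(8,0,13)
Op 11: merge R0<->R2 -> R0=(8,0,13) R2=(8,0,13)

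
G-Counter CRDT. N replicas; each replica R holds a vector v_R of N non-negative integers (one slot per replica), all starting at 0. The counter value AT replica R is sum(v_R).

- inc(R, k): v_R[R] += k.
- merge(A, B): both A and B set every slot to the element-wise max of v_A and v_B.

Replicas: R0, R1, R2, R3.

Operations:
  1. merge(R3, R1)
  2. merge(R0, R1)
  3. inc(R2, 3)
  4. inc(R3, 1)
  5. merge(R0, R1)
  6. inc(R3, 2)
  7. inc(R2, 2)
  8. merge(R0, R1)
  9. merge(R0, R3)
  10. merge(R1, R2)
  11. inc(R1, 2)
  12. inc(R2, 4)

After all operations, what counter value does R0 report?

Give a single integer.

Answer: 3

Derivation:
Op 1: merge R3<->R1 -> R3=(0,0,0,0) R1=(0,0,0,0)
Op 2: merge R0<->R1 -> R0=(0,0,0,0) R1=(0,0,0,0)
Op 3: inc R2 by 3 -> R2=(0,0,3,0) value=3
Op 4: inc R3 by 1 -> R3=(0,0,0,1) value=1
Op 5: merge R0<->R1 -> R0=(0,0,0,0) R1=(0,0,0,0)
Op 6: inc R3 by 2 -> R3=(0,0,0,3) value=3
Op 7: inc R2 by 2 -> R2=(0,0,5,0) value=5
Op 8: merge R0<->R1 -> R0=(0,0,0,0) R1=(0,0,0,0)
Op 9: merge R0<->R3 -> R0=(0,0,0,3) R3=(0,0,0,3)
Op 10: merge R1<->R2 -> R1=(0,0,5,0) R2=(0,0,5,0)
Op 11: inc R1 by 2 -> R1=(0,2,5,0) value=7
Op 12: inc R2 by 4 -> R2=(0,0,9,0) value=9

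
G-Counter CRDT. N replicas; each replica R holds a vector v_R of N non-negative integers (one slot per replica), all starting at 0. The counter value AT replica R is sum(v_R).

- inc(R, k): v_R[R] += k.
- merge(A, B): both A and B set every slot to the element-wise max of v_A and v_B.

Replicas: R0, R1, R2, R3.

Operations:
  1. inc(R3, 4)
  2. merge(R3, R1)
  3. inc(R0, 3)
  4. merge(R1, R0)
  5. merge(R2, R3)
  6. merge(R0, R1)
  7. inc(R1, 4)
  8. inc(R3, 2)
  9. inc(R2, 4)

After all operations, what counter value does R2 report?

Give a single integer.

Answer: 8

Derivation:
Op 1: inc R3 by 4 -> R3=(0,0,0,4) value=4
Op 2: merge R3<->R1 -> R3=(0,0,0,4) R1=(0,0,0,4)
Op 3: inc R0 by 3 -> R0=(3,0,0,0) value=3
Op 4: merge R1<->R0 -> R1=(3,0,0,4) R0=(3,0,0,4)
Op 5: merge R2<->R3 -> R2=(0,0,0,4) R3=(0,0,0,4)
Op 6: merge R0<->R1 -> R0=(3,0,0,4) R1=(3,0,0,4)
Op 7: inc R1 by 4 -> R1=(3,4,0,4) value=11
Op 8: inc R3 by 2 -> R3=(0,0,0,6) value=6
Op 9: inc R2 by 4 -> R2=(0,0,4,4) value=8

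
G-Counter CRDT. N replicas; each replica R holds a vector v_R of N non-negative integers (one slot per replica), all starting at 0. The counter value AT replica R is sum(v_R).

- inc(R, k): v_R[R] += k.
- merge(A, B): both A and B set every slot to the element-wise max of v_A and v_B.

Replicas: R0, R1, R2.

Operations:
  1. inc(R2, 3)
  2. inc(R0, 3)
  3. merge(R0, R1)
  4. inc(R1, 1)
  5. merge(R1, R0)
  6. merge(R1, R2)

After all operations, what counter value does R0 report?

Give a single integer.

Op 1: inc R2 by 3 -> R2=(0,0,3) value=3
Op 2: inc R0 by 3 -> R0=(3,0,0) value=3
Op 3: merge R0<->R1 -> R0=(3,0,0) R1=(3,0,0)
Op 4: inc R1 by 1 -> R1=(3,1,0) value=4
Op 5: merge R1<->R0 -> R1=(3,1,0) R0=(3,1,0)
Op 6: merge R1<->R2 -> R1=(3,1,3) R2=(3,1,3)

Answer: 4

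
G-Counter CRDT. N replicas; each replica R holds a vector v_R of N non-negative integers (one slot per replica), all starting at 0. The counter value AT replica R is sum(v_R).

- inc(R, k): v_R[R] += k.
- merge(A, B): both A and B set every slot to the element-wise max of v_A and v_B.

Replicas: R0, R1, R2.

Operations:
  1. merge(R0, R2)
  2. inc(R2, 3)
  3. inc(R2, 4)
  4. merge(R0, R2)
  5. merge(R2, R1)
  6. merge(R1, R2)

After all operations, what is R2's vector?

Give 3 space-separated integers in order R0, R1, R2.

Answer: 0 0 7

Derivation:
Op 1: merge R0<->R2 -> R0=(0,0,0) R2=(0,0,0)
Op 2: inc R2 by 3 -> R2=(0,0,3) value=3
Op 3: inc R2 by 4 -> R2=(0,0,7) value=7
Op 4: merge R0<->R2 -> R0=(0,0,7) R2=(0,0,7)
Op 5: merge R2<->R1 -> R2=(0,0,7) R1=(0,0,7)
Op 6: merge R1<->R2 -> R1=(0,0,7) R2=(0,0,7)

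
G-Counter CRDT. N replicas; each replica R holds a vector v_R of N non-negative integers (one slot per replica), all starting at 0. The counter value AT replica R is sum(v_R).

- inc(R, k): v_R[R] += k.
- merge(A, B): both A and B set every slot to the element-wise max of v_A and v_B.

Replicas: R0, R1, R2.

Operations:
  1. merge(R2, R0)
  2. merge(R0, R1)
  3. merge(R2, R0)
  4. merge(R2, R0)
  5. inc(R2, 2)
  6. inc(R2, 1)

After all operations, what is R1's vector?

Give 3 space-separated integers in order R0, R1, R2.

Op 1: merge R2<->R0 -> R2=(0,0,0) R0=(0,0,0)
Op 2: merge R0<->R1 -> R0=(0,0,0) R1=(0,0,0)
Op 3: merge R2<->R0 -> R2=(0,0,0) R0=(0,0,0)
Op 4: merge R2<->R0 -> R2=(0,0,0) R0=(0,0,0)
Op 5: inc R2 by 2 -> R2=(0,0,2) value=2
Op 6: inc R2 by 1 -> R2=(0,0,3) value=3

Answer: 0 0 0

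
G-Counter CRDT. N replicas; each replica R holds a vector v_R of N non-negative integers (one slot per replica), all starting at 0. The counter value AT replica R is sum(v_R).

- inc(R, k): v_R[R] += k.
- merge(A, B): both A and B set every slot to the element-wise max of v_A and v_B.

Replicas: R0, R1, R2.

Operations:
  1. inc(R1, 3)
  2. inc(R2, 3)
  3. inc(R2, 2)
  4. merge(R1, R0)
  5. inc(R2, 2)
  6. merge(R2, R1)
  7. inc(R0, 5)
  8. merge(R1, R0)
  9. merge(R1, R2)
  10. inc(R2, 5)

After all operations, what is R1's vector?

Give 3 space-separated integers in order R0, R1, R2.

Answer: 5 3 7

Derivation:
Op 1: inc R1 by 3 -> R1=(0,3,0) value=3
Op 2: inc R2 by 3 -> R2=(0,0,3) value=3
Op 3: inc R2 by 2 -> R2=(0,0,5) value=5
Op 4: merge R1<->R0 -> R1=(0,3,0) R0=(0,3,0)
Op 5: inc R2 by 2 -> R2=(0,0,7) value=7
Op 6: merge R2<->R1 -> R2=(0,3,7) R1=(0,3,7)
Op 7: inc R0 by 5 -> R0=(5,3,0) value=8
Op 8: merge R1<->R0 -> R1=(5,3,7) R0=(5,3,7)
Op 9: merge R1<->R2 -> R1=(5,3,7) R2=(5,3,7)
Op 10: inc R2 by 5 -> R2=(5,3,12) value=20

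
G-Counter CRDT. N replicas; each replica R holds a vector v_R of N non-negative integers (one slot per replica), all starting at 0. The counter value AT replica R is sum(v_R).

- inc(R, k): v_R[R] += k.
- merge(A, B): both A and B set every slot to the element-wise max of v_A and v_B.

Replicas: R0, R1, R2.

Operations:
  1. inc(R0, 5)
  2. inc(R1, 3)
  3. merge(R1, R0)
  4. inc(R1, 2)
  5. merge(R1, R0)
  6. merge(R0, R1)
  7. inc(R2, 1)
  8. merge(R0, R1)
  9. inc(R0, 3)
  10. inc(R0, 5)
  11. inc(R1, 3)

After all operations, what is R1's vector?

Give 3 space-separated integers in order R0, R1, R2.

Answer: 5 8 0

Derivation:
Op 1: inc R0 by 5 -> R0=(5,0,0) value=5
Op 2: inc R1 by 3 -> R1=(0,3,0) value=3
Op 3: merge R1<->R0 -> R1=(5,3,0) R0=(5,3,0)
Op 4: inc R1 by 2 -> R1=(5,5,0) value=10
Op 5: merge R1<->R0 -> R1=(5,5,0) R0=(5,5,0)
Op 6: merge R0<->R1 -> R0=(5,5,0) R1=(5,5,0)
Op 7: inc R2 by 1 -> R2=(0,0,1) value=1
Op 8: merge R0<->R1 -> R0=(5,5,0) R1=(5,5,0)
Op 9: inc R0 by 3 -> R0=(8,5,0) value=13
Op 10: inc R0 by 5 -> R0=(13,5,0) value=18
Op 11: inc R1 by 3 -> R1=(5,8,0) value=13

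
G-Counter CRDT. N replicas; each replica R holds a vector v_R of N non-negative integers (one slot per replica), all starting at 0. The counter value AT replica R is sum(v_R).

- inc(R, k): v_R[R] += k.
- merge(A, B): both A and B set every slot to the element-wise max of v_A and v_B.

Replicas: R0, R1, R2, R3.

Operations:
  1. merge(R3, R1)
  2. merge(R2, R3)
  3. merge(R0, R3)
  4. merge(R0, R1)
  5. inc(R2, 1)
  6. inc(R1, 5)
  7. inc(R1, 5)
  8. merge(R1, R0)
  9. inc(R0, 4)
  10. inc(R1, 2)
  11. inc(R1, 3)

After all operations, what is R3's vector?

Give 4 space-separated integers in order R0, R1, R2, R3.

Answer: 0 0 0 0

Derivation:
Op 1: merge R3<->R1 -> R3=(0,0,0,0) R1=(0,0,0,0)
Op 2: merge R2<->R3 -> R2=(0,0,0,0) R3=(0,0,0,0)
Op 3: merge R0<->R3 -> R0=(0,0,0,0) R3=(0,0,0,0)
Op 4: merge R0<->R1 -> R0=(0,0,0,0) R1=(0,0,0,0)
Op 5: inc R2 by 1 -> R2=(0,0,1,0) value=1
Op 6: inc R1 by 5 -> R1=(0,5,0,0) value=5
Op 7: inc R1 by 5 -> R1=(0,10,0,0) value=10
Op 8: merge R1<->R0 -> R1=(0,10,0,0) R0=(0,10,0,0)
Op 9: inc R0 by 4 -> R0=(4,10,0,0) value=14
Op 10: inc R1 by 2 -> R1=(0,12,0,0) value=12
Op 11: inc R1 by 3 -> R1=(0,15,0,0) value=15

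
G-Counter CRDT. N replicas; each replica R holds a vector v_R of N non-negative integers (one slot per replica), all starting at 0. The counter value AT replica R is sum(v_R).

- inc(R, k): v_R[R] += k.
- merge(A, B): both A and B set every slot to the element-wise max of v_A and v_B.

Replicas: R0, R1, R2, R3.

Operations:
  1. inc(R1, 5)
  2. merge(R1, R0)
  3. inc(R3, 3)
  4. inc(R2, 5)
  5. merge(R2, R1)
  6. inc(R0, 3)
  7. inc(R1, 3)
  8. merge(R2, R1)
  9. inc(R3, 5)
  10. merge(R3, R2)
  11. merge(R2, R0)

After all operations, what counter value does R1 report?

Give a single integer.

Answer: 13

Derivation:
Op 1: inc R1 by 5 -> R1=(0,5,0,0) value=5
Op 2: merge R1<->R0 -> R1=(0,5,0,0) R0=(0,5,0,0)
Op 3: inc R3 by 3 -> R3=(0,0,0,3) value=3
Op 4: inc R2 by 5 -> R2=(0,0,5,0) value=5
Op 5: merge R2<->R1 -> R2=(0,5,5,0) R1=(0,5,5,0)
Op 6: inc R0 by 3 -> R0=(3,5,0,0) value=8
Op 7: inc R1 by 3 -> R1=(0,8,5,0) value=13
Op 8: merge R2<->R1 -> R2=(0,8,5,0) R1=(0,8,5,0)
Op 9: inc R3 by 5 -> R3=(0,0,0,8) value=8
Op 10: merge R3<->R2 -> R3=(0,8,5,8) R2=(0,8,5,8)
Op 11: merge R2<->R0 -> R2=(3,8,5,8) R0=(3,8,5,8)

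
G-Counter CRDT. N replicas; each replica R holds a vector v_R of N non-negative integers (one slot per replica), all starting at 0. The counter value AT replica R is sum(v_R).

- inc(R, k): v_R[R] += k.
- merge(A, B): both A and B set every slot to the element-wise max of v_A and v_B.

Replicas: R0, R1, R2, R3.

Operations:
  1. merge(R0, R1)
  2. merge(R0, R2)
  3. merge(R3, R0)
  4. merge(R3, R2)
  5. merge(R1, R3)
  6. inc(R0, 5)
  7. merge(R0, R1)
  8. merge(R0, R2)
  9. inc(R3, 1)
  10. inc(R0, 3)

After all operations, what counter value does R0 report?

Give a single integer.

Op 1: merge R0<->R1 -> R0=(0,0,0,0) R1=(0,0,0,0)
Op 2: merge R0<->R2 -> R0=(0,0,0,0) R2=(0,0,0,0)
Op 3: merge R3<->R0 -> R3=(0,0,0,0) R0=(0,0,0,0)
Op 4: merge R3<->R2 -> R3=(0,0,0,0) R2=(0,0,0,0)
Op 5: merge R1<->R3 -> R1=(0,0,0,0) R3=(0,0,0,0)
Op 6: inc R0 by 5 -> R0=(5,0,0,0) value=5
Op 7: merge R0<->R1 -> R0=(5,0,0,0) R1=(5,0,0,0)
Op 8: merge R0<->R2 -> R0=(5,0,0,0) R2=(5,0,0,0)
Op 9: inc R3 by 1 -> R3=(0,0,0,1) value=1
Op 10: inc R0 by 3 -> R0=(8,0,0,0) value=8

Answer: 8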